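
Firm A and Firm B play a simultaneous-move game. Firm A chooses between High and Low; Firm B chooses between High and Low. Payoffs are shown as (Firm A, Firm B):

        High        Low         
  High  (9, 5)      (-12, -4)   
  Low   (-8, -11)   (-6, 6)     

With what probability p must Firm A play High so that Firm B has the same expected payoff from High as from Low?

Firm A's mix must leave Firm B indifferent between High and Low.
  Firm B's expected payoff from High: p·5 + (1−p)·(-11) = 16p - 11
  Firm B's expected payoff from Low: p·(-4) + (1−p)·6 = -10p + 6
  16p - 11 = -10p + 6  ⇒  26p = 17  ⇒  p = 17/26.

p = 17/26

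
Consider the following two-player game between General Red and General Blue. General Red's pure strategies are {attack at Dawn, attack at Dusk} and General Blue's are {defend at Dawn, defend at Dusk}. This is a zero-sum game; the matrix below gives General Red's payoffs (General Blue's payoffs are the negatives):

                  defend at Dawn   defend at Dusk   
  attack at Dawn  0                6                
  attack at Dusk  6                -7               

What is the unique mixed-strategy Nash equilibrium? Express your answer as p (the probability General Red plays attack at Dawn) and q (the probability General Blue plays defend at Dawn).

p = 13/19, q = 13/19

Set General Blue's expected payoff from defend at Dawn equal to that from defend at Dusk:
  General Blue's payoff to defend at Dawn: p·0 + (1−p)·(-6) = 6p - 6
  General Blue's payoff to defend at Dusk: p·(-6) + (1−p)·7 = -13p + 7
  6p - 6 = -13p + 7  ⇒  19p = 13  ⇒  p = 13/19.
In a mixed equilibrium General Red is indifferent between attack at Dawn and attack at Dusk; this condition fixes q.
  General Red's expected payoff from attack at Dawn: q·0 + (1−q)·6 = -6q + 6
  General Red's expected payoff from attack at Dusk: q·6 + (1−q)·(-7) = 13q - 7
  -6q + 6 = 13q - 7  ⇒  -19q = -13  ⇒  q = 13/19.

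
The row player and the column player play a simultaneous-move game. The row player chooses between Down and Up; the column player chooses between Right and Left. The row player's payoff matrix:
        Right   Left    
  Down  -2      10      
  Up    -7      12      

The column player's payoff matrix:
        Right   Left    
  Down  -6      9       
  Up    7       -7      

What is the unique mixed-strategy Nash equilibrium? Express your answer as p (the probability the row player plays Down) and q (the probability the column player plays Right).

p = 14/29, q = 2/7

Set the column player's expected payoff from Right equal to that from Left:
  the column player's payoff to Right: p·(-6) + (1−p)·7 = -13p + 7
  the column player's payoff to Left: p·9 + (1−p)·(-7) = 16p - 7
  -13p + 7 = 16p - 7  ⇒  -29p = -14  ⇒  p = 14/29.
For the row player to be willing to mix, the row player must be indifferent between Down and Up, which pins down the column player's mix.
  the row player's expected payoff from Down: q·(-2) + (1−q)·10 = -12q + 10
  the row player's expected payoff from Up: q·(-7) + (1−q)·12 = -19q + 12
  -12q + 10 = -19q + 12  ⇒  7q = 2  ⇒  q = 2/7.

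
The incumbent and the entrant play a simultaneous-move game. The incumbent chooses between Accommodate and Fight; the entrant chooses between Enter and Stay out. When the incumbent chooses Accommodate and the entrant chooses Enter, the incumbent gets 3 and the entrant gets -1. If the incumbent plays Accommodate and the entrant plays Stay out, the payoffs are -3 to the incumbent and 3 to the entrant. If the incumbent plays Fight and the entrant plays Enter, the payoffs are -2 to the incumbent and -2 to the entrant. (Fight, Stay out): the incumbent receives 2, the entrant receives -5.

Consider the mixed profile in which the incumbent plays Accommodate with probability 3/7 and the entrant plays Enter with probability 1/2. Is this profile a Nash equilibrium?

Yes

Check the entrant's indifference given the incumbent's mix p = 3/7:
  payoff from Enter = -11/7; payoff from Stay out = -11/7 — equal.
Check the incumbent's indifference given the entrant's mix q = 1/2:
  payoff from Accommodate = 0; payoff from Fight = 0 — equal.
Both players are indifferent, so neither can profitably deviate.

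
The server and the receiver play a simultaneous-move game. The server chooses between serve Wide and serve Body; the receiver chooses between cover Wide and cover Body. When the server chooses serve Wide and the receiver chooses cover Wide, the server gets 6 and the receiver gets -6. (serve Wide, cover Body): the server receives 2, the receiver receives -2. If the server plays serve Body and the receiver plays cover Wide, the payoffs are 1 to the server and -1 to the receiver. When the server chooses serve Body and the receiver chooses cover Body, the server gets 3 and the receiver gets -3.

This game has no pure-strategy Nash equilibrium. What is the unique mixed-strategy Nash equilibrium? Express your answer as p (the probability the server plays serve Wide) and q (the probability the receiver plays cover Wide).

p = 1/3, q = 1/6

For the receiver to be willing to mix, the receiver must be indifferent between cover Wide and cover Body, which pins down the server's mix.
  the receiver's payoff to cover Wide: p·(-6) + (1−p)·(-1) = -5p - 1
  the receiver's payoff to cover Body: p·(-2) + (1−p)·(-3) = p - 3
  -5p - 1 = p - 3  ⇒  -6p = -2  ⇒  p = 1/3.
Set the server's expected payoff from serve Wide equal to that from serve Body:
  the server's payoff from serve Wide: q·6 + (1−q)·2 = 4q + 2
  the server's payoff from serve Body: q·1 + (1−q)·3 = -2q + 3
  4q + 2 = -2q + 3  ⇒  6q = 1  ⇒  q = 1/6.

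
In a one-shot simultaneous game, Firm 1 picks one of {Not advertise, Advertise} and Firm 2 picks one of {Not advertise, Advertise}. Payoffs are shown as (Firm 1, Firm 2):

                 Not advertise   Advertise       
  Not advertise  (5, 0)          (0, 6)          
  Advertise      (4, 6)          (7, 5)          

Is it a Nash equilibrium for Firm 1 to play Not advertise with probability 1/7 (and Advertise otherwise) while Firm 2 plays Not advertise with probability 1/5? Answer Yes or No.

Given Firm 2's mix q = 1/5, Firm 1's payoff from Not advertise is 1 but from Advertise is 32/5. Firm 1 strictly prefers Advertise, so Firm 1 would not mix.
So the proposed profile is not a Nash equilibrium.

No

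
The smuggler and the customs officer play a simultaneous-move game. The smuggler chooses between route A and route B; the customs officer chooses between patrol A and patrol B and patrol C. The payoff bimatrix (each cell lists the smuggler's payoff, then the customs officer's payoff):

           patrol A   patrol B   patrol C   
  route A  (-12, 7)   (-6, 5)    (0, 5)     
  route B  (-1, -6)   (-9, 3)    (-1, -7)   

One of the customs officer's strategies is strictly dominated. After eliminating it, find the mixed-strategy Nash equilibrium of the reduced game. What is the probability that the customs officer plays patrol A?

The customs officer's strategy patrol C is strictly dominated by patrol A: 7 > 5 and -6 > -7. Eliminate patrol C.
In a mixed equilibrium the smuggler is indifferent between route A and route B; this condition fixes q.
  the smuggler's payoff to route A: q·(-12) + (1−q)·(-6) = -6q - 6
  the smuggler's payoff to route B: q·(-1) + (1−q)·(-9) = 8q - 9
  -6q - 6 = 8q - 9  ⇒  -14q = -3  ⇒  q = 3/14.

q = 3/14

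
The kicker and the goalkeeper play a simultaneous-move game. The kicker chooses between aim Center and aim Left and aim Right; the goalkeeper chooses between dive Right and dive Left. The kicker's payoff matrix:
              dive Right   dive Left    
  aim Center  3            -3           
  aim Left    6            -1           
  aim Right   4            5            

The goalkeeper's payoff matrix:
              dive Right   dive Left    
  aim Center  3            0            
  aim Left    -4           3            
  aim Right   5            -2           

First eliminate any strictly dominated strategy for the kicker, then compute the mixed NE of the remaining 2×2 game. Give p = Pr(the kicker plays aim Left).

The kicker's strategy aim Center is strictly dominated by aim Left: 6 > 3 and -1 > -3. Eliminate aim Center.
For the goalkeeper to be willing to mix, the goalkeeper must be indifferent between dive Right and dive Left, which pins down the kicker's mix.
  the goalkeeper's expected payoff from dive Right: p·(-4) + (1−p)·5 = -9p + 5
  the goalkeeper's expected payoff from dive Left: p·3 + (1−p)·(-2) = 5p - 2
  -9p + 5 = 5p - 2  ⇒  -14p = -7  ⇒  p = 1/2.

p = 1/2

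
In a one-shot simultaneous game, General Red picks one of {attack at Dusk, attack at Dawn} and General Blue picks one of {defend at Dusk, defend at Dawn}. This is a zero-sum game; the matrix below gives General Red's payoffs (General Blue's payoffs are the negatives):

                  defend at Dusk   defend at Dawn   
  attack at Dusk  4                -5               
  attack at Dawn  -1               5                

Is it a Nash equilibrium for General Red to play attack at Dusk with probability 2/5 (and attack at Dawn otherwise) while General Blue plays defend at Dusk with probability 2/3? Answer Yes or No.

Yes

Check General Blue's indifference given General Red's mix p = 2/5:
  payoff from defend at Dusk = -1; payoff from defend at Dawn = -1 — equal.
Check General Red's indifference given General Blue's mix q = 2/3:
  payoff from attack at Dusk = 1; payoff from attack at Dawn = 1 — equal.
Both players are indifferent, so neither can profitably deviate.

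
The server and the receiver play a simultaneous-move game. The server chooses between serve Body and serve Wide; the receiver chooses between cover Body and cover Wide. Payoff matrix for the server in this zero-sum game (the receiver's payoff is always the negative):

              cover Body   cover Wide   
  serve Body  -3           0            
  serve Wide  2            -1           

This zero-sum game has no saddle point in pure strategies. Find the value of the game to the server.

The receiver's mix must leave the server indifferent between serve Body and serve Wide.
  the server's payoff to serve Body: q·(-3) + (1−q)·0 = -3q
  the server's payoff to serve Wide: q·2 + (1−q)·(-1) = 3q - 1
  -3q = 3q - 1  ⇒  -6q = -1  ⇒  q = 1/6.
The value is the server's expected payoff against this mix (using serve Body): (1/6)·(-3) + (5/6)·0 = -1/2.

v = -1/2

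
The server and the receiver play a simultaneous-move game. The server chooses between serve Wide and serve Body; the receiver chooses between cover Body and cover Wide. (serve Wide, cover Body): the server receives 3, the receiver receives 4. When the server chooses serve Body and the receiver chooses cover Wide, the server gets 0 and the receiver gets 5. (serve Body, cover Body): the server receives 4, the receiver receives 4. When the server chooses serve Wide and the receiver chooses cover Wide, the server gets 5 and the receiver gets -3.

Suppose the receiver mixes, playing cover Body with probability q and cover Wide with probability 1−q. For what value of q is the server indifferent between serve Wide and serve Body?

The receiver's mix must leave the server indifferent between serve Wide and serve Body.
  the server's payoff to serve Wide: q·3 + (1−q)·5 = -2q + 5
  the server's payoff to serve Body: q·4 + (1−q)·0 = 4q
  -2q + 5 = 4q  ⇒  -6q = -5  ⇒  q = 5/6.

q = 5/6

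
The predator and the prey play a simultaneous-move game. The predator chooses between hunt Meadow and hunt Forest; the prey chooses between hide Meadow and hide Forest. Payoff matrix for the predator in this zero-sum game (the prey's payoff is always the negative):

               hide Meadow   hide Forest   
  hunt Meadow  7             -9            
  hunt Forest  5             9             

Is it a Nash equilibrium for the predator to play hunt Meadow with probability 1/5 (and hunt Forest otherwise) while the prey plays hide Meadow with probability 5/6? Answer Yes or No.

No

Given the prey's mix q = 5/6, the predator's payoff from hunt Meadow is 13/3 but from hunt Forest is 17/3. The predator strictly prefers hunt Forest, so the predator would not mix.
So the proposed profile is not a Nash equilibrium.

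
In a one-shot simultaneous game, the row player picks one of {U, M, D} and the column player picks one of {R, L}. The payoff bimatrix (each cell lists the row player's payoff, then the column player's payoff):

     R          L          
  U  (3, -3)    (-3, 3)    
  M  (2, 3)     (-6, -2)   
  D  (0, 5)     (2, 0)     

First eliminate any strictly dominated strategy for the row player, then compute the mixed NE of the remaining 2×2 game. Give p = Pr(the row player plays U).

p = 5/11

The row player's strategy M is strictly dominated by U: 3 > 2 and -3 > -6. Eliminate M.
The column player's indifference between R and L determines the row player's mixing probability p:
  the column player's payoff from R: p·(-3) + (1−p)·5 = -8p + 5
  the column player's payoff from L: p·3 + (1−p)·0 = 3p
  -8p + 5 = 3p  ⇒  -11p = -5  ⇒  p = 5/11.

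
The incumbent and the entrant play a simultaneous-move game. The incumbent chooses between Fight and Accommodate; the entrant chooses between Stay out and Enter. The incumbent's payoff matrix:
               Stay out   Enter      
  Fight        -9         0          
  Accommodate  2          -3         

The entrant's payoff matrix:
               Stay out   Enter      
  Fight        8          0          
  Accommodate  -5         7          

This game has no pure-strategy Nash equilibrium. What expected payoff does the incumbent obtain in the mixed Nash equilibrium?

-27/14

For the incumbent to be willing to mix, the incumbent must be indifferent between Fight and Accommodate, which pins down the entrant's mix.
  the incumbent's payoff to Fight: q·(-9) + (1−q)·0 = -9q
  the incumbent's payoff to Accommodate: q·2 + (1−q)·(-3) = 5q - 3
  -9q = 5q - 3  ⇒  -14q = -3  ⇒  q = 3/14.
At equilibrium the incumbent is indifferent across rows, so the incumbent's payoff equals the payoff from Fight: (3/14)·(-9) + (11/14)·0 = -27/14.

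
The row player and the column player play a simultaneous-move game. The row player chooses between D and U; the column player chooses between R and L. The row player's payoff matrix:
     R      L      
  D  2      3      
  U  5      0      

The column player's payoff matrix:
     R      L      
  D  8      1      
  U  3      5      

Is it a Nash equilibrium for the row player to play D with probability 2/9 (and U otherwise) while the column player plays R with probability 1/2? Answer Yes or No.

Yes

Check the column player's indifference given the row player's mix p = 2/9:
  payoff from R = 37/9; payoff from L = 37/9 — equal.
Check the row player's indifference given the column player's mix q = 1/2:
  payoff from D = 5/2; payoff from U = 5/2 — equal.
Both players are indifferent, so neither can profitably deviate.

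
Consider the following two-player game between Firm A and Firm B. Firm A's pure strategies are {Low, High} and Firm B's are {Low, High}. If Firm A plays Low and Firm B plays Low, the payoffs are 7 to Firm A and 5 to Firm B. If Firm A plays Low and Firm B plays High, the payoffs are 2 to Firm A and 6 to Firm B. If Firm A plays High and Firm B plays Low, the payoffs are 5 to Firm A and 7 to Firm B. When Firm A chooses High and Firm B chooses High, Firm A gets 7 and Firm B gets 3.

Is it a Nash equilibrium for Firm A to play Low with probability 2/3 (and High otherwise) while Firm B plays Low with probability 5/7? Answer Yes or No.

Given Firm A's mix p = 2/3, Firm B's payoff from Low is 17/3 but from High is 5. Firm B strictly prefers Low, so Firm B would not mix.
So the proposed profile is not a Nash equilibrium.

No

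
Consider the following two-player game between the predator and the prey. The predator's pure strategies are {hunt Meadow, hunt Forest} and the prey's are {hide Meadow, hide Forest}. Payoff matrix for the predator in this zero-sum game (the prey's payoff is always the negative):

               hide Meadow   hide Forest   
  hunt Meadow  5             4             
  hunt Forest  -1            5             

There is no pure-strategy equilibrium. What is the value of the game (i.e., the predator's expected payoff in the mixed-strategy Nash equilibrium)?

v = 29/7

In a mixed equilibrium the predator is indifferent between hunt Meadow and hunt Forest; this condition fixes q.
  the predator's payoff to hunt Meadow: q·5 + (1−q)·4 = q + 4
  the predator's payoff to hunt Forest: q·(-1) + (1−q)·5 = -6q + 5
  q + 4 = -6q + 5  ⇒  7q = 1  ⇒  q = 1/7.
The value is the predator's expected payoff against this mix (using hunt Meadow): (1/7)·5 + (6/7)·4 = 29/7.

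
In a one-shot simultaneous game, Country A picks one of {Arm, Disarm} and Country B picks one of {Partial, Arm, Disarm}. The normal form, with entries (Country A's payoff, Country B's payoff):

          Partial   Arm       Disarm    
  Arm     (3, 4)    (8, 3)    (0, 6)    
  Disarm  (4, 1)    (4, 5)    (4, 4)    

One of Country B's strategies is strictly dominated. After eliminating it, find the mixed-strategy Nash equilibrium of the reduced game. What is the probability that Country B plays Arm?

q = 1/2

Country B's strategy Partial is strictly dominated by Disarm: 6 > 4 and 4 > 1. Eliminate Partial.
In a mixed equilibrium Country A is indifferent between Arm and Disarm; this condition fixes q.
  Country A's payoff from Arm: q·8 + (1−q)·0 = 8q
  Country A's payoff from Disarm: q·4 + (1−q)·4 = 4
  8q = 4  ⇒  8q = 4  ⇒  q = 1/2.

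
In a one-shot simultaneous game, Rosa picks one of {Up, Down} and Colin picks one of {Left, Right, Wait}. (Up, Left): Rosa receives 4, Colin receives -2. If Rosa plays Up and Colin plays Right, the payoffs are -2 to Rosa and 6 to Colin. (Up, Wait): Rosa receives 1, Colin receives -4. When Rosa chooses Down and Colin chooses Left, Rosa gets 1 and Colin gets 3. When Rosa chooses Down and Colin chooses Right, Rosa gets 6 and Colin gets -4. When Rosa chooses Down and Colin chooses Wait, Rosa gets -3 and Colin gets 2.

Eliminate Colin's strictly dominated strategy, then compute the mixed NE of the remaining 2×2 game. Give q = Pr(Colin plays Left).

Colin's strategy Wait is strictly dominated by Left: -2 > -4 and 3 > 2. Eliminate Wait.
Set Rosa's expected payoff from Up equal to that from Down:
  Rosa's expected payoff from Up: q·4 + (1−q)·(-2) = 6q - 2
  Rosa's expected payoff from Down: q·1 + (1−q)·6 = -5q + 6
  6q - 2 = -5q + 6  ⇒  11q = 8  ⇒  q = 8/11.

q = 8/11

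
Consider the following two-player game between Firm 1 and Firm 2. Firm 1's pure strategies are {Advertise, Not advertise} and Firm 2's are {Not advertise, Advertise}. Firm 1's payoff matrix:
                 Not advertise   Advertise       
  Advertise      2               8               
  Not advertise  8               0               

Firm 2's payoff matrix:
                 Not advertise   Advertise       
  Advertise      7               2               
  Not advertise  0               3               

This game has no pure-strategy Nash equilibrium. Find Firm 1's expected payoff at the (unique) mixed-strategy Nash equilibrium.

In a mixed equilibrium Firm 1 is indifferent between Advertise and Not advertise; this condition fixes q.
  Firm 1's payoff from Advertise: q·2 + (1−q)·8 = -6q + 8
  Firm 1's payoff from Not advertise: q·8 + (1−q)·0 = 8q
  -6q + 8 = 8q  ⇒  -14q = -8  ⇒  q = 4/7.
At equilibrium Firm 1 is indifferent across rows, so Firm 1's payoff equals the payoff from Advertise: (4/7)·2 + (3/7)·8 = 32/7.

32/7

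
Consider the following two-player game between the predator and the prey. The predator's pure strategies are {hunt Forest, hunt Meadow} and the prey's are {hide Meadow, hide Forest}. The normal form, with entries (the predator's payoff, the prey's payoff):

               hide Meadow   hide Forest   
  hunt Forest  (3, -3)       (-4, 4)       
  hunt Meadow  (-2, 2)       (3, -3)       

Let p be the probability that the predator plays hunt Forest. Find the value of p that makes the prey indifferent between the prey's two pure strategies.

The predator's mix must leave the prey indifferent between hide Meadow and hide Forest.
  the prey's payoff from hide Meadow: p·(-3) + (1−p)·2 = -5p + 2
  the prey's payoff from hide Forest: p·4 + (1−p)·(-3) = 7p - 3
  -5p + 2 = 7p - 3  ⇒  -12p = -5  ⇒  p = 5/12.

p = 5/12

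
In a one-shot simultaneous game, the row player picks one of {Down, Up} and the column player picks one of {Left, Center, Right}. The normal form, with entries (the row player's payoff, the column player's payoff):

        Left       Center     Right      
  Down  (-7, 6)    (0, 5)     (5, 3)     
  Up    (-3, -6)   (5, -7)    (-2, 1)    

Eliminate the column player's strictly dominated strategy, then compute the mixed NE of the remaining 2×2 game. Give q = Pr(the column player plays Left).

q = 7/11

The column player's strategy Center is strictly dominated by Left: 6 > 5 and -6 > -7. Eliminate Center.
Set the row player's expected payoff from Down equal to that from Up:
  the row player's payoff from Down: q·(-7) + (1−q)·5 = -12q + 5
  the row player's payoff from Up: q·(-3) + (1−q)·(-2) = -q - 2
  -12q + 5 = -q - 2  ⇒  -11q = -7  ⇒  q = 7/11.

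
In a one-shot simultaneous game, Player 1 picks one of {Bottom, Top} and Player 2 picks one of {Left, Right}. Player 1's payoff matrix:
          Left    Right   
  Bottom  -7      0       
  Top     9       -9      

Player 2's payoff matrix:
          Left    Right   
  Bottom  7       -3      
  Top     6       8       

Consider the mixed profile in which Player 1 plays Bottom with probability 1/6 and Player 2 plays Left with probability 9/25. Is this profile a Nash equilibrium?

Check Player 2's indifference given Player 1's mix p = 1/6:
  payoff from Left = 37/6; payoff from Right = 37/6 — equal.
Check Player 1's indifference given Player 2's mix q = 9/25:
  payoff from Bottom = -63/25; payoff from Top = -63/25 — equal.
Both players are indifferent, so neither can profitably deviate.

Yes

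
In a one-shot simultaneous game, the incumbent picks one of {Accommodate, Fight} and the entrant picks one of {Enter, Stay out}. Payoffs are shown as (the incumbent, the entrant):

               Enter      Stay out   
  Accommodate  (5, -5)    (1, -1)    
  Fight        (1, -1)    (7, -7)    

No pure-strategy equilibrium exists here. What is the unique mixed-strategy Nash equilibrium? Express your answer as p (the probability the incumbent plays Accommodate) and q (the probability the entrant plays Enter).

p = 3/5, q = 3/5

The incumbent's mix must leave the entrant indifferent between Enter and Stay out.
  the entrant's payoff from Enter: p·(-5) + (1−p)·(-1) = -4p - 1
  the entrant's payoff from Stay out: p·(-1) + (1−p)·(-7) = 6p - 7
  -4p - 1 = 6p - 7  ⇒  -10p = -6  ⇒  p = 3/5.
The incumbent's indifference between Accommodate and Fight determines the entrant's mixing probability q:
  the incumbent's payoff to Accommodate: q·5 + (1−q)·1 = 4q + 1
  the incumbent's payoff to Fight: q·1 + (1−q)·7 = -6q + 7
  4q + 1 = -6q + 7  ⇒  10q = 6  ⇒  q = 3/5.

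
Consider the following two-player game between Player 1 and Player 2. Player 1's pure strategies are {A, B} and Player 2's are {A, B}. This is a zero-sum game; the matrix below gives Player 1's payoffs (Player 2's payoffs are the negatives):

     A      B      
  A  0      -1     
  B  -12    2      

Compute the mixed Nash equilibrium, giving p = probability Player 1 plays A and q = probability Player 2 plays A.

For Player 2 to be willing to mix, Player 2 must be indifferent between A and B, which pins down Player 1's mix.
  Player 2's expected payoff from A: p·0 + (1−p)·12 = -12p + 12
  Player 2's expected payoff from B: p·1 + (1−p)·(-2) = 3p - 2
  -12p + 12 = 3p - 2  ⇒  -15p = -14  ⇒  p = 14/15.
For Player 1 to be willing to mix, Player 1 must be indifferent between A and B, which pins down Player 2's mix.
  Player 1's payoff from A: q·0 + (1−q)·(-1) = q - 1
  Player 1's payoff from B: q·(-12) + (1−q)·2 = -14q + 2
  q - 1 = -14q + 2  ⇒  15q = 3  ⇒  q = 1/5.

p = 14/15, q = 1/5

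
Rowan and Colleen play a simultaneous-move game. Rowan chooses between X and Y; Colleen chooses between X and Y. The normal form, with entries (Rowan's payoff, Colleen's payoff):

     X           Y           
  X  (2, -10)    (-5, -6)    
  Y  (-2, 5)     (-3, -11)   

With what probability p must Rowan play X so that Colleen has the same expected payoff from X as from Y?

Set Colleen's expected payoff from X equal to that from Y:
  Colleen's expected payoff from X: p·(-10) + (1−p)·5 = -15p + 5
  Colleen's expected payoff from Y: p·(-6) + (1−p)·(-11) = 5p - 11
  -15p + 5 = 5p - 11  ⇒  -20p = -16  ⇒  p = 4/5.

p = 4/5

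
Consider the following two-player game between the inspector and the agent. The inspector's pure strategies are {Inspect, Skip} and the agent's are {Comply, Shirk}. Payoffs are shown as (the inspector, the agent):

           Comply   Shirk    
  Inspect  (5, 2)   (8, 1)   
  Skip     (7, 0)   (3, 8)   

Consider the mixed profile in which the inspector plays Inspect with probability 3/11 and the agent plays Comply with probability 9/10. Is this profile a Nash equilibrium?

Given the inspector's mix p = 3/11, the agent's payoff from Comply is 6/11 but from Shirk is 67/11. The agent strictly prefers Shirk, so the agent would not mix.
So the proposed profile is not a Nash equilibrium.

No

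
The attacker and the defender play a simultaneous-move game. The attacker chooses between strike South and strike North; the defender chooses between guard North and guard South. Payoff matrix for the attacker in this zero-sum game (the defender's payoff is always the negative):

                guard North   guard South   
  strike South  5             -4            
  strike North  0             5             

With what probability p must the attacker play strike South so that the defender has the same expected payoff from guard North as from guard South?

p = 5/14

In a mixed equilibrium the defender is indifferent between guard North and guard South; this condition fixes p.
  the defender's expected payoff from guard North: p·(-5) + (1−p)·0 = -5p
  the defender's expected payoff from guard South: p·4 + (1−p)·(-5) = 9p - 5
  -5p = 9p - 5  ⇒  -14p = -5  ⇒  p = 5/14.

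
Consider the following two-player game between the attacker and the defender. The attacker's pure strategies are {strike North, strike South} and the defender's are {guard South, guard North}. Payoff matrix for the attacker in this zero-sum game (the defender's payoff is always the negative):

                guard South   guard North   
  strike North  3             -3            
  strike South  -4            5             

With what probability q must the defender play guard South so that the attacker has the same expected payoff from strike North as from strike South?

q = 8/15

In a mixed equilibrium the attacker is indifferent between strike North and strike South; this condition fixes q.
  the attacker's payoff from strike North: q·3 + (1−q)·(-3) = 6q - 3
  the attacker's payoff from strike South: q·(-4) + (1−q)·5 = -9q + 5
  6q - 3 = -9q + 5  ⇒  15q = 8  ⇒  q = 8/15.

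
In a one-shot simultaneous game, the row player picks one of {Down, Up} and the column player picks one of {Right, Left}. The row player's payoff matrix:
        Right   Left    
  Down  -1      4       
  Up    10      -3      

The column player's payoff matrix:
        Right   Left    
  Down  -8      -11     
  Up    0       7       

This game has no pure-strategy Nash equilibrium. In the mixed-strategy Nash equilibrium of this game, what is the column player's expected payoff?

In a mixed equilibrium the column player is indifferent between Right and Left; this condition fixes p.
  the column player's payoff from Right: p·(-8) + (1−p)·0 = -8p
  the column player's payoff from Left: p·(-11) + (1−p)·7 = -18p + 7
  -8p = -18p + 7  ⇒  10p = 7  ⇒  p = 7/10.
At equilibrium the column player is indifferent across columns, so the column player's payoff equals the payoff from Right: (7/10)·(-8) + (3/10)·0 = -28/5.

-28/5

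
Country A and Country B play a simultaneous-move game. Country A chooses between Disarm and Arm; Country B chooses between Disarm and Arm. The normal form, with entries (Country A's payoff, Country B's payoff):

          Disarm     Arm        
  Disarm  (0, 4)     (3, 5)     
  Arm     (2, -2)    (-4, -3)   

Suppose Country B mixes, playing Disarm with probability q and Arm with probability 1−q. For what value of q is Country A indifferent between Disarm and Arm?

Country A's indifference between Disarm and Arm determines Country B's mixing probability q:
  Country A's expected payoff from Disarm: q·0 + (1−q)·3 = -3q + 3
  Country A's expected payoff from Arm: q·2 + (1−q)·(-4) = 6q - 4
  -3q + 3 = 6q - 4  ⇒  -9q = -7  ⇒  q = 7/9.

q = 7/9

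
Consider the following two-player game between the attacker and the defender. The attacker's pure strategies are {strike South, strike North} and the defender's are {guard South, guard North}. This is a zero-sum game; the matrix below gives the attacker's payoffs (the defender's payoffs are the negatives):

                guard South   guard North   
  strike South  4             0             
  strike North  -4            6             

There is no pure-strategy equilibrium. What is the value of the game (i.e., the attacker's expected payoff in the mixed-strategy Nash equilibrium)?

The defender's mix must leave the attacker indifferent between strike South and strike North.
  the attacker's expected payoff from strike South: q·4 + (1−q)·0 = 4q
  the attacker's expected payoff from strike North: q·(-4) + (1−q)·6 = -10q + 6
  4q = -10q + 6  ⇒  14q = 6  ⇒  q = 3/7.
The value is the attacker's expected payoff against this mix (using strike South): (3/7)·4 + (4/7)·0 = 12/7.

v = 12/7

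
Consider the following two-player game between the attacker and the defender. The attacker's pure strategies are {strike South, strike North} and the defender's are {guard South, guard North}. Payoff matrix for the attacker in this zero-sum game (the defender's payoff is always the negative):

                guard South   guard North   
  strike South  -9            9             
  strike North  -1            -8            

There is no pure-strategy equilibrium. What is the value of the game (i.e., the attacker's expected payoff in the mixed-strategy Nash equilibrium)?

In a mixed equilibrium the attacker is indifferent between strike South and strike North; this condition fixes q.
  the attacker's expected payoff from strike South: q·(-9) + (1−q)·9 = -18q + 9
  the attacker's expected payoff from strike North: q·(-1) + (1−q)·(-8) = 7q - 8
  -18q + 9 = 7q - 8  ⇒  -25q = -17  ⇒  q = 17/25.
The value is the attacker's expected payoff against this mix (using strike South): (17/25)·(-9) + (8/25)·9 = -81/25.

v = -81/25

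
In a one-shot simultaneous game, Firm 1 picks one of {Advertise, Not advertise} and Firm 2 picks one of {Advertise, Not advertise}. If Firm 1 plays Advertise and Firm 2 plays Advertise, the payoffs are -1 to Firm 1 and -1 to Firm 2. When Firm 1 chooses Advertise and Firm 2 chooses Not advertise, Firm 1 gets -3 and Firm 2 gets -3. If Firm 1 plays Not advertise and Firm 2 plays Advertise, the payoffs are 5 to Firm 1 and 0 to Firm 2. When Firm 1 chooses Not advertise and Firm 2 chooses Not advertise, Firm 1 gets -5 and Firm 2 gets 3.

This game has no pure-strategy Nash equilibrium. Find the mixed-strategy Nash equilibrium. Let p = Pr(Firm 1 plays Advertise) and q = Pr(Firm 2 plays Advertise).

p = 3/5, q = 1/4

Firm 1's mix must leave Firm 2 indifferent between Advertise and Not advertise.
  Firm 2's payoff from Advertise: p·(-1) + (1−p)·0 = -p
  Firm 2's payoff from Not advertise: p·(-3) + (1−p)·3 = -6p + 3
  -p = -6p + 3  ⇒  5p = 3  ⇒  p = 3/5.
For Firm 1 to be willing to mix, Firm 1 must be indifferent between Advertise and Not advertise, which pins down Firm 2's mix.
  Firm 1's expected payoff from Advertise: q·(-1) + (1−q)·(-3) = 2q - 3
  Firm 1's expected payoff from Not advertise: q·5 + (1−q)·(-5) = 10q - 5
  2q - 3 = 10q - 5  ⇒  -8q = -2  ⇒  q = 1/4.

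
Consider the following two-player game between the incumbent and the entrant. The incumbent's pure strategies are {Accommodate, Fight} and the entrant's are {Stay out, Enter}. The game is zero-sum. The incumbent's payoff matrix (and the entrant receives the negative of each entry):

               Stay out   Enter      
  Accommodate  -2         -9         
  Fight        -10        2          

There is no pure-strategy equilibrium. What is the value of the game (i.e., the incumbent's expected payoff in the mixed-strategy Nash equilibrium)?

For the incumbent to be willing to mix, the incumbent must be indifferent between Accommodate and Fight, which pins down the entrant's mix.
  the incumbent's payoff to Accommodate: q·(-2) + (1−q)·(-9) = 7q - 9
  the incumbent's payoff to Fight: q·(-10) + (1−q)·2 = -12q + 2
  7q - 9 = -12q + 2  ⇒  19q = 11  ⇒  q = 11/19.
The value is the incumbent's expected payoff against this mix (using Accommodate): (11/19)·(-2) + (8/19)·(-9) = -94/19.

v = -94/19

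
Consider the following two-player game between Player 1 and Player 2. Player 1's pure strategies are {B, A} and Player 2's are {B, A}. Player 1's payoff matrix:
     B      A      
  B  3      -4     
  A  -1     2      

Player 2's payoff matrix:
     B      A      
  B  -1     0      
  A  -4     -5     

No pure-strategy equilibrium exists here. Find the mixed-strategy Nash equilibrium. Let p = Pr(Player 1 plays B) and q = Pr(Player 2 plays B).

p = 1/2, q = 3/5

Player 2's indifference between B and A determines Player 1's mixing probability p:
  Player 2's expected payoff from B: p·(-1) + (1−p)·(-4) = 3p - 4
  Player 2's expected payoff from A: p·0 + (1−p)·(-5) = 5p - 5
  3p - 4 = 5p - 5  ⇒  -2p = -1  ⇒  p = 1/2.
Player 2's mix must leave Player 1 indifferent between B and A.
  Player 1's payoff from B: q·3 + (1−q)·(-4) = 7q - 4
  Player 1's payoff from A: q·(-1) + (1−q)·2 = -3q + 2
  7q - 4 = -3q + 2  ⇒  10q = 6  ⇒  q = 3/5.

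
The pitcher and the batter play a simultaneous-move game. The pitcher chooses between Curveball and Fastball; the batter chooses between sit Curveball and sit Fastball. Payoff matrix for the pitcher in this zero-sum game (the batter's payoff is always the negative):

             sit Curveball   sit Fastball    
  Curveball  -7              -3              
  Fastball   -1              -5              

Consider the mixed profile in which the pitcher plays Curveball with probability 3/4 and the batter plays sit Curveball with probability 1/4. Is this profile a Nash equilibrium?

No

Given the pitcher's mix p = 3/4, the batter's payoff from sit Curveball is 11/2 but from sit Fastball is 7/2. The batter strictly prefers sit Curveball, so the batter would not mix.
So the proposed profile is not a Nash equilibrium.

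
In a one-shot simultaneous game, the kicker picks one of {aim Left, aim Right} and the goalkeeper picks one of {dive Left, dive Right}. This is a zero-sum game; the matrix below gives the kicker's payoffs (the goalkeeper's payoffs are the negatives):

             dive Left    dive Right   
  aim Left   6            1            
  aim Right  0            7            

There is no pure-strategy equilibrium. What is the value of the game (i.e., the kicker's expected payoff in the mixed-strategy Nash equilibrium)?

The kicker's indifference between aim Left and aim Right determines the goalkeeper's mixing probability q:
  the kicker's expected payoff from aim Left: q·6 + (1−q)·1 = 5q + 1
  the kicker's expected payoff from aim Right: q·0 + (1−q)·7 = -7q + 7
  5q + 1 = -7q + 7  ⇒  12q = 6  ⇒  q = 1/2.
The value is the kicker's expected payoff against this mix (using aim Left): (1/2)·6 + (1/2)·1 = 7/2.

v = 7/2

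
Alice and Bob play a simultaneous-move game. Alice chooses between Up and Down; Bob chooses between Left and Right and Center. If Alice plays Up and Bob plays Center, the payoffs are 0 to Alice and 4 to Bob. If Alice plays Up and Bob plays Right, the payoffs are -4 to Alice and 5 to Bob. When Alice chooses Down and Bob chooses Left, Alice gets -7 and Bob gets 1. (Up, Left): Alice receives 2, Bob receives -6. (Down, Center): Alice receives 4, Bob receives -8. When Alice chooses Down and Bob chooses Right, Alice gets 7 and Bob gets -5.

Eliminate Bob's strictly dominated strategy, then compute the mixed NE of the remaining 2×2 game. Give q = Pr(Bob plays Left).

q = 11/20

Bob's strategy Center is strictly dominated by Right: 5 > 4 and -5 > -8. Eliminate Center.
Alice's indifference between Up and Down determines Bob's mixing probability q:
  Alice's expected payoff from Up: q·2 + (1−q)·(-4) = 6q - 4
  Alice's expected payoff from Down: q·(-7) + (1−q)·7 = -14q + 7
  6q - 4 = -14q + 7  ⇒  20q = 11  ⇒  q = 11/20.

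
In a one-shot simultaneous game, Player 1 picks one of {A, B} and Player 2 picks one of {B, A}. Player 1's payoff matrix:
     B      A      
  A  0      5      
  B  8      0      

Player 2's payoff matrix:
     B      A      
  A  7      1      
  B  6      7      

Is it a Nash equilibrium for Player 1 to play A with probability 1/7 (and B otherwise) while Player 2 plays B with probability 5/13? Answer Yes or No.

Yes

Check Player 2's indifference given Player 1's mix p = 1/7:
  payoff from B = 43/7; payoff from A = 43/7 — equal.
Check Player 1's indifference given Player 2's mix q = 5/13:
  payoff from A = 40/13; payoff from B = 40/13 — equal.
Both players are indifferent, so neither can profitably deviate.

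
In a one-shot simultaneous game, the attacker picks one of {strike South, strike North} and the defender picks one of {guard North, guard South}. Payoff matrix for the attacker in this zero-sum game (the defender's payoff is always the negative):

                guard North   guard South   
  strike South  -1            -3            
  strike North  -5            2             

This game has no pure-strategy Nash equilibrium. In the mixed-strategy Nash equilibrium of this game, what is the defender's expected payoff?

In a mixed equilibrium the defender is indifferent between guard North and guard South; this condition fixes p.
  the defender's expected payoff from guard North: p·1 + (1−p)·5 = -4p + 5
  the defender's expected payoff from guard South: p·3 + (1−p)·(-2) = 5p - 2
  -4p + 5 = 5p - 2  ⇒  -9p = -7  ⇒  p = 7/9.
At equilibrium the defender is indifferent across columns, so the defender's payoff equals the payoff from guard North: (7/9)·1 + (2/9)·5 = 17/9.

17/9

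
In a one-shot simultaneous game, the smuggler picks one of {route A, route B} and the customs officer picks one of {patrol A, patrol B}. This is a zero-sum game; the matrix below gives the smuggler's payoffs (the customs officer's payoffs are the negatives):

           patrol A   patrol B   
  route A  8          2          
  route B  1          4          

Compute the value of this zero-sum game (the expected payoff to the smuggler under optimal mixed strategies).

v = 10/3

The customs officer's mix must leave the smuggler indifferent between route A and route B.
  the smuggler's expected payoff from route A: q·8 + (1−q)·2 = 6q + 2
  the smuggler's expected payoff from route B: q·1 + (1−q)·4 = -3q + 4
  6q + 2 = -3q + 4  ⇒  9q = 2  ⇒  q = 2/9.
The value is the smuggler's expected payoff against this mix (using route A): (2/9)·8 + (7/9)·2 = 10/3.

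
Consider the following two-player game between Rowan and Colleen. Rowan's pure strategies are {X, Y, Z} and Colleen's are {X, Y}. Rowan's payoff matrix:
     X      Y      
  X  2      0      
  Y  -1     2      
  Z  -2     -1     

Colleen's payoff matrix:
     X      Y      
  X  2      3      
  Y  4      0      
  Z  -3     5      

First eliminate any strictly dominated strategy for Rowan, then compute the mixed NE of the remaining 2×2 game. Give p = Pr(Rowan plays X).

p = 4/5

Rowan's strategy Z is strictly dominated by Y: -1 > -2 and 2 > -1. Eliminate Z.
Rowan's mix must leave Colleen indifferent between X and Y.
  Colleen's payoff from X: p·2 + (1−p)·4 = -2p + 4
  Colleen's payoff from Y: p·3 + (1−p)·0 = 3p
  -2p + 4 = 3p  ⇒  -5p = -4  ⇒  p = 4/5.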